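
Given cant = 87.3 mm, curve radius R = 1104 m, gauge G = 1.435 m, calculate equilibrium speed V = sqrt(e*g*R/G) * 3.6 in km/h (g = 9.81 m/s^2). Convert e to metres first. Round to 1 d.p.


Convert cant: e = 87.3 mm = 0.0873 m
V_ms = sqrt(0.0873 * 9.81 * 1104 / 1.435)
V_ms = sqrt(658.871047) = 25.6685 m/s
V = 25.6685 * 3.6 = 92.4 km/h

92.4


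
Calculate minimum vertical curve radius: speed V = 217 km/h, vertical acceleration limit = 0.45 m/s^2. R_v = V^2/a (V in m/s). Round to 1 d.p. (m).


Convert speed: V = 217 / 3.6 = 60.2778 m/s
V^2 = 3633.4105 m^2/s^2
R_v = 3633.4105 / 0.45
R_v = 8074.2 m

8074.2


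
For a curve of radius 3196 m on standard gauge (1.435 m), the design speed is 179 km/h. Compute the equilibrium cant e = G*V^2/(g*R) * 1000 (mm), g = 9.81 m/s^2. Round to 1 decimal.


Convert speed: V = 179 / 3.6 = 49.7222 m/s
Apply formula: e = 1.435 * 49.7222^2 / (9.81 * 3196)
e = 1.435 * 2472.2994 / 31352.76
e = 0.113156 m = 113.2 mm

113.2


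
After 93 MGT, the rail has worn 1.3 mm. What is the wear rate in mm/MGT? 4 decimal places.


Wear rate = total wear / cumulative tonnage
Rate = 1.3 / 93
Rate = 0.0140 mm/MGT

0.0140


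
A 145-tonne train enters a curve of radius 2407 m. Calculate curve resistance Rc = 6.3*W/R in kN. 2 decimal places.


Rc = 6.3 * W / R
Rc = 6.3 * 145 / 2407
Rc = 913.5 / 2407
Rc = 0.38 kN

0.38


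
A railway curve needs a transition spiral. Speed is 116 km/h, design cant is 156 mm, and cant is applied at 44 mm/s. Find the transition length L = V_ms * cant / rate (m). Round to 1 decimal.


Convert speed: V = 116 / 3.6 = 32.2222 m/s
L = 32.2222 * 156 / 44
L = 5026.6667 / 44
L = 114.2 m

114.2


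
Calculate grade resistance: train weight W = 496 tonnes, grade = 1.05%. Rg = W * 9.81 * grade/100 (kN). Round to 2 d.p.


Rg = W * 9.81 * grade / 100
Rg = 496 * 9.81 * 1.05 / 100
Rg = 4865.76 * 0.0105
Rg = 51.09 kN

51.09


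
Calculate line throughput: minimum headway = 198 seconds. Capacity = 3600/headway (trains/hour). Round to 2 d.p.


Capacity = 3600 / headway
Capacity = 3600 / 198
Capacity = 18.18 trains/hour

18.18


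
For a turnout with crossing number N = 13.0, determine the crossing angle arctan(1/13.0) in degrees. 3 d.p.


1/N = 1/13.0 = 0.076923
angle = arctan(0.076923) = 0.076772 rad
angle = 0.076772 * 180/pi = 4.399 degrees

4.399


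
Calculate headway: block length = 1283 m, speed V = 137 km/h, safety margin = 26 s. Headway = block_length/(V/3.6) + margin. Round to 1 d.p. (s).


V = 137 / 3.6 = 38.0556 m/s
Block traversal time = 1283 / 38.0556 = 33.7139 s
Headway = 33.7139 + 26
Headway = 59.7 s

59.7


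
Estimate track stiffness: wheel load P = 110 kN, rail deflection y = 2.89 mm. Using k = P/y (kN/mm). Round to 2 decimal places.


Track stiffness k = P / y
k = 110 / 2.89
k = 38.06 kN/mm

38.06


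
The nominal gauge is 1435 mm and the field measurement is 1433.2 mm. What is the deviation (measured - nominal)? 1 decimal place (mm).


Deviation = measured - nominal
Deviation = 1433.2 - 1435
Deviation = -1.8 mm

-1.8


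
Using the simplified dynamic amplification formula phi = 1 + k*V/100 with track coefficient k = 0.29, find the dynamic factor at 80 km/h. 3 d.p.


phi = 1 + k * V / 100
phi = 1 + 0.29 * 80 / 100
phi = 1 + 0.232
phi = 1.232

1.232


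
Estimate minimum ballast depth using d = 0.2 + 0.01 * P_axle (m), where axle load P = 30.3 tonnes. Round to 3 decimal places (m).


d = 0.2 + 0.01 * 30.3
d = 0.2 + 0.303
d = 0.503 m

0.503


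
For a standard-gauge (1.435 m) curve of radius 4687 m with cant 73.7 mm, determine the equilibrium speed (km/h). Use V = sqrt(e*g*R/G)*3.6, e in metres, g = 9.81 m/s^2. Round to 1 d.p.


Convert cant: e = 73.7 mm = 0.0737 m
V_ms = sqrt(0.0737 * 9.81 * 4687 / 1.435)
V_ms = sqrt(2361.454313) = 48.5948 m/s
V = 48.5948 * 3.6 = 174.9 km/h

174.9


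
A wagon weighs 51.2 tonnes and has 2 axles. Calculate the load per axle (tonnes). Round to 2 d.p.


Load per axle = total weight / number of axles
Load = 51.2 / 2
Load = 25.60 tonnes

25.60


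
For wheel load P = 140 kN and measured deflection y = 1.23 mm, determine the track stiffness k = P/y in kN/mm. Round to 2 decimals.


Track stiffness k = P / y
k = 140 / 1.23
k = 113.82 kN/mm

113.82


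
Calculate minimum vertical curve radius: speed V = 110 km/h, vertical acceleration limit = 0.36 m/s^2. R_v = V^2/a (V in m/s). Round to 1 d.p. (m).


Convert speed: V = 110 / 3.6 = 30.5556 m/s
V^2 = 933.642 m^2/s^2
R_v = 933.642 / 0.36
R_v = 2593.4 m

2593.4


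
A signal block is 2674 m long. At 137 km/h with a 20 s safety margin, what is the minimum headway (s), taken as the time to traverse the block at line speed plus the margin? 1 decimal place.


V = 137 / 3.6 = 38.0556 m/s
Block traversal time = 2674 / 38.0556 = 70.2657 s
Headway = 70.2657 + 20
Headway = 90.3 s

90.3


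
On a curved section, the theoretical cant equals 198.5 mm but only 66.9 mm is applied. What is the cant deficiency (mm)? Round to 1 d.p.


Cant deficiency = equilibrium cant - actual cant
CD = 198.5 - 66.9
CD = 131.6 mm

131.6


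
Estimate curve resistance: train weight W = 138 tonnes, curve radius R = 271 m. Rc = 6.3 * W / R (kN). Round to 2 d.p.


Rc = 6.3 * W / R
Rc = 6.3 * 138 / 271
Rc = 869.4 / 271
Rc = 3.21 kN

3.21


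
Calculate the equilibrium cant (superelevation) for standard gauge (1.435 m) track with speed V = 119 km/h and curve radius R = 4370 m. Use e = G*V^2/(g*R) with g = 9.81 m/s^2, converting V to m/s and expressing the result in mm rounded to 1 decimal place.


Convert speed: V = 119 / 3.6 = 33.0556 m/s
Apply formula: e = 1.435 * 33.0556^2 / (9.81 * 4370)
e = 1.435 * 1092.6698 / 42869.7
e = 0.036576 m = 36.6 mm

36.6


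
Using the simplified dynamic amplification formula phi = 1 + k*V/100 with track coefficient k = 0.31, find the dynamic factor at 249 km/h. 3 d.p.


phi = 1 + k * V / 100
phi = 1 + 0.31 * 249 / 100
phi = 1 + 0.7719
phi = 1.772

1.772


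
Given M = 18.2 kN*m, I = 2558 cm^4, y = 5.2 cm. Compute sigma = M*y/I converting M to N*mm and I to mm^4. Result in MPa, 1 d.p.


Convert units:
M = 18.2 kN*m = 18200000 N*mm
y = 5.2 cm = 52 mm
I = 2558 cm^4 = 25580000 mm^4
sigma = 18200000 * 52 / 25580000
sigma = 37.0 MPa

37.0


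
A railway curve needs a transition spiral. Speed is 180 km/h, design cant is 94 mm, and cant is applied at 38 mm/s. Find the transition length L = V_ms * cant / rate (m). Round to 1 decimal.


Convert speed: V = 180 / 3.6 = 50.0 m/s
L = 50.0 * 94 / 38
L = 4700.0 / 38
L = 123.7 m

123.7


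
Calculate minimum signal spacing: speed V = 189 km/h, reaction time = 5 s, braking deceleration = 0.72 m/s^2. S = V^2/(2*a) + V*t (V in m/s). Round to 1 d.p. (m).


V = 189 / 3.6 = 52.5 m/s
Braking distance = 52.5^2 / (2*0.72) = 1914.0625 m
Sighting distance = 52.5 * 5 = 262.5 m
S = 1914.0625 + 262.5 = 2176.6 m

2176.6


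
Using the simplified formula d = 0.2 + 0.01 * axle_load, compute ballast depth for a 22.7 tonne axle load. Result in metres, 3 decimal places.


d = 0.2 + 0.01 * 22.7
d = 0.2 + 0.227
d = 0.427 m

0.427


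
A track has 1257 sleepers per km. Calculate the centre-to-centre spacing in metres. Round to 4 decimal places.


Spacing = 1000 m / number of sleepers
Spacing = 1000 / 1257
Spacing = 0.7955 m

0.7955


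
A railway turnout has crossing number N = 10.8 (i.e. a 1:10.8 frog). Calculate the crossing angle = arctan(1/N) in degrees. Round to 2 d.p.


1/N = 1/10.8 = 0.092593
angle = arctan(0.092593) = 0.092329 rad
angle = 0.092329 * 180/pi = 5.29 degrees

5.29


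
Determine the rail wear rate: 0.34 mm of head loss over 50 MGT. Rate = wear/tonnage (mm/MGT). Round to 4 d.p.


Wear rate = total wear / cumulative tonnage
Rate = 0.34 / 50
Rate = 0.0068 mm/MGT

0.0068


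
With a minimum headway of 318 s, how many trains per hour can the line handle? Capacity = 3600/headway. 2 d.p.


Capacity = 3600 / headway
Capacity = 3600 / 318
Capacity = 11.32 trains/hour

11.32


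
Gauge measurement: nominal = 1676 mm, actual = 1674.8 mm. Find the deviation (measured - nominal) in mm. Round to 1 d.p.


Deviation = measured - nominal
Deviation = 1674.8 - 1676
Deviation = -1.2 mm

-1.2


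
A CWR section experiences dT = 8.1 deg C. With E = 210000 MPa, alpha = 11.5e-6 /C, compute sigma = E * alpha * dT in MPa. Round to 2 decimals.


sigma = E * alpha * dT
sigma = 210000 * 11.5e-6 * 8.1
sigma = 2.415 * 8.1
sigma = 19.56 MPa

19.56


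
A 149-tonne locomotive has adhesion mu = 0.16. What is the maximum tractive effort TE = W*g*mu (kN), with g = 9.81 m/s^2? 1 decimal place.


TE_max = W * g * mu
TE_max = 149 * 9.81 * 0.16
TE_max = 1461.69 * 0.16
TE_max = 233.9 kN

233.9


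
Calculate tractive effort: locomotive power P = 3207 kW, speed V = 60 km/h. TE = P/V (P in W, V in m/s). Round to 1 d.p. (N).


Convert: P = 3207 kW = 3207000 W
V = 60 / 3.6 = 16.6667 m/s
TE = 3207000 / 16.6667
TE = 192420.0 N

192420.0


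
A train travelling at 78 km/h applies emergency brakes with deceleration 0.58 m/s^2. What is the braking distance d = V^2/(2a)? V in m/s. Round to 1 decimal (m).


Convert speed: V = 78 / 3.6 = 21.6667 m/s
V^2 = 469.4444
d = 469.4444 / (2 * 0.58)
d = 469.4444 / 1.16
d = 404.7 m

404.7


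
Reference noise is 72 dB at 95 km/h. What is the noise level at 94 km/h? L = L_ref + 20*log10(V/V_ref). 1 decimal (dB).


V/V_ref = 94 / 95 = 0.989474
log10(0.989474) = -0.004596
20 * -0.004596 = -0.0919
L = 72 + -0.0919 = 71.9 dB

71.9


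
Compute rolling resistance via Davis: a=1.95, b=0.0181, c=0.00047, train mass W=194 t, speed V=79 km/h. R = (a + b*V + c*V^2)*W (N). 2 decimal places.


b*V = 0.0181 * 79 = 1.4299
c*V^2 = 0.00047 * 6241 = 2.93327
R_per_t = 1.95 + 1.4299 + 2.93327 = 6.31317 N/t
R_total = 6.31317 * 194 = 1224.75 N

1224.75


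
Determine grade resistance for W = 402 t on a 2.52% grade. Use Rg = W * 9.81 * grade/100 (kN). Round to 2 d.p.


Rg = W * 9.81 * grade / 100
Rg = 402 * 9.81 * 2.52 / 100
Rg = 3943.62 * 0.0252
Rg = 99.38 kN

99.38


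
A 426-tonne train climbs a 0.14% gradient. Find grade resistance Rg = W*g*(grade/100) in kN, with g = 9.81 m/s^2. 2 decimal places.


Rg = W * 9.81 * grade / 100
Rg = 426 * 9.81 * 0.14 / 100
Rg = 4179.06 * 0.0014
Rg = 5.85 kN

5.85


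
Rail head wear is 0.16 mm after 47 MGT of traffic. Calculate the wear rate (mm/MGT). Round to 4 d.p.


Wear rate = total wear / cumulative tonnage
Rate = 0.16 / 47
Rate = 0.0034 mm/MGT

0.0034


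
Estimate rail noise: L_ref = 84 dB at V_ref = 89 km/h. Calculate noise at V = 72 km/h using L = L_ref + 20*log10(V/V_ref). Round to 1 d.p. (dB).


V/V_ref = 72 / 89 = 0.808989
log10(0.808989) = -0.092058
20 * -0.092058 = -1.8412
L = 84 + -1.8412 = 82.2 dB

82.2


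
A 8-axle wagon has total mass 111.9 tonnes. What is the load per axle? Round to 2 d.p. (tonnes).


Load per axle = total weight / number of axles
Load = 111.9 / 8
Load = 13.99 tonnes

13.99


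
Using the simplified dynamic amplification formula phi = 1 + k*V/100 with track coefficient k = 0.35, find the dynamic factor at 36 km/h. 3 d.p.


phi = 1 + k * V / 100
phi = 1 + 0.35 * 36 / 100
phi = 1 + 0.126
phi = 1.126

1.126


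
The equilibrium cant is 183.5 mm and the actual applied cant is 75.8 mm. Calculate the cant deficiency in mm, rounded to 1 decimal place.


Cant deficiency = equilibrium cant - actual cant
CD = 183.5 - 75.8
CD = 107.7 mm

107.7


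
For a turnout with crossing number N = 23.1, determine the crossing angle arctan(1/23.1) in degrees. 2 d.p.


1/N = 1/23.1 = 0.04329
angle = arctan(0.04329) = 0.043263 rad
angle = 0.043263 * 180/pi = 2.48 degrees

2.48


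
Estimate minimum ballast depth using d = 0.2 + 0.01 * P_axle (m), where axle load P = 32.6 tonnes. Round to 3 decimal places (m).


d = 0.2 + 0.01 * 32.6
d = 0.2 + 0.326
d = 0.526 m

0.526


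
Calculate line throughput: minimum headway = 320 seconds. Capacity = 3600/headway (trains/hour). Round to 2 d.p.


Capacity = 3600 / headway
Capacity = 3600 / 320
Capacity = 11.25 trains/hour

11.25


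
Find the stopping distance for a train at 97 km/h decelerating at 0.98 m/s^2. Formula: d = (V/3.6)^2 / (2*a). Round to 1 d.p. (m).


Convert speed: V = 97 / 3.6 = 26.9444 m/s
V^2 = 726.0031
d = 726.0031 / (2 * 0.98)
d = 726.0031 / 1.96
d = 370.4 m

370.4


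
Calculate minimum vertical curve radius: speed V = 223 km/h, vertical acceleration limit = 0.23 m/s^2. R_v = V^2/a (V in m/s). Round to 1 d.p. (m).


Convert speed: V = 223 / 3.6 = 61.9444 m/s
V^2 = 3837.1142 m^2/s^2
R_v = 3837.1142 / 0.23
R_v = 16683.1 m

16683.1


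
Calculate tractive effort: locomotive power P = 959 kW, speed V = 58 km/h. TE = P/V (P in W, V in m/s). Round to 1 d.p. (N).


Convert: P = 959 kW = 959000 W
V = 58 / 3.6 = 16.1111 m/s
TE = 959000 / 16.1111
TE = 59524.1 N

59524.1


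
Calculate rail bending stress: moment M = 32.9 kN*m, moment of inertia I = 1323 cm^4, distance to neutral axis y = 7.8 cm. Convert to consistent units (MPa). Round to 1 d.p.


Convert units:
M = 32.9 kN*m = 32900000 N*mm
y = 7.8 cm = 78 mm
I = 1323 cm^4 = 13230000 mm^4
sigma = 32900000 * 78 / 13230000
sigma = 194.0 MPa

194.0


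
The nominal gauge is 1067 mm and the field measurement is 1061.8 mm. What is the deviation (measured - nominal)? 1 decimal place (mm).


Deviation = measured - nominal
Deviation = 1061.8 - 1067
Deviation = -5.2 mm

-5.2


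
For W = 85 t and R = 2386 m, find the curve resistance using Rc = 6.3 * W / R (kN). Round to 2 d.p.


Rc = 6.3 * W / R
Rc = 6.3 * 85 / 2386
Rc = 535.5 / 2386
Rc = 0.22 kN

0.22


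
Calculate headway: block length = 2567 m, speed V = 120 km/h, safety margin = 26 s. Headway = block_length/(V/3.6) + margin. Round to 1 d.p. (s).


V = 120 / 3.6 = 33.3333 m/s
Block traversal time = 2567 / 33.3333 = 77.01 s
Headway = 77.01 + 26
Headway = 103.0 s

103.0


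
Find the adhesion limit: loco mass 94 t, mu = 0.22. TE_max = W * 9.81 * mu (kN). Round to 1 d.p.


TE_max = W * g * mu
TE_max = 94 * 9.81 * 0.22
TE_max = 922.14 * 0.22
TE_max = 202.9 kN

202.9


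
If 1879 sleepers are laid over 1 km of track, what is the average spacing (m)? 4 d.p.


Spacing = 1000 m / number of sleepers
Spacing = 1000 / 1879
Spacing = 0.5322 m

0.5322


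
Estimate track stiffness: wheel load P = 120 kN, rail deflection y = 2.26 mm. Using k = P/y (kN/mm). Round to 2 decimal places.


Track stiffness k = P / y
k = 120 / 2.26
k = 53.10 kN/mm

53.10


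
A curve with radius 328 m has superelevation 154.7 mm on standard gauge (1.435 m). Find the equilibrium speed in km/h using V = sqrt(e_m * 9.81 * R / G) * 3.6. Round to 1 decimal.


Convert cant: e = 154.7 mm = 0.1547 m
V_ms = sqrt(0.1547 * 9.81 * 328 / 1.435)
V_ms = sqrt(346.8816) = 18.6248 m/s
V = 18.6248 * 3.6 = 67.0 km/h

67.0


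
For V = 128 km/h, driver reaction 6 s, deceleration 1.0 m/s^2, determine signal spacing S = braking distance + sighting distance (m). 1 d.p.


V = 128 / 3.6 = 35.5556 m/s
Braking distance = 35.5556^2 / (2*1.0) = 632.0988 m
Sighting distance = 35.5556 * 6 = 213.3333 m
S = 632.0988 + 213.3333 = 845.4 m

845.4


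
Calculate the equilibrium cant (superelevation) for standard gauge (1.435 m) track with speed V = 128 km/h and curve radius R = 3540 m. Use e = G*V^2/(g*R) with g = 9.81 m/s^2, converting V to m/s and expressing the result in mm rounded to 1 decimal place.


Convert speed: V = 128 / 3.6 = 35.5556 m/s
Apply formula: e = 1.435 * 35.5556^2 / (9.81 * 3540)
e = 1.435 * 1264.1975 / 34727.4
e = 0.052239 m = 52.2 mm

52.2


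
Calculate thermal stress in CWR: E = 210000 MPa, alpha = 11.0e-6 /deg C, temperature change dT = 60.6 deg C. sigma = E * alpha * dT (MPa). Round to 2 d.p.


sigma = E * alpha * dT
sigma = 210000 * 11.0e-6 * 60.6
sigma = 2.31 * 60.6
sigma = 139.99 MPa

139.99


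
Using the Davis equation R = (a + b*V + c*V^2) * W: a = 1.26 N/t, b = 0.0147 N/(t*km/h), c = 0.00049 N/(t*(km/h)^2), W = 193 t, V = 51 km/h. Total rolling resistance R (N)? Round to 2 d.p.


b*V = 0.0147 * 51 = 0.7497
c*V^2 = 0.00049 * 2601 = 1.27449
R_per_t = 1.26 + 0.7497 + 1.27449 = 3.28419 N/t
R_total = 3.28419 * 193 = 633.85 N

633.85


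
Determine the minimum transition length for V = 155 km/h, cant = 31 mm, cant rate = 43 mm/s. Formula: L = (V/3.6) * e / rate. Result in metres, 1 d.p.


Convert speed: V = 155 / 3.6 = 43.0556 m/s
L = 43.0556 * 31 / 43
L = 1334.7222 / 43
L = 31.0 m

31.0


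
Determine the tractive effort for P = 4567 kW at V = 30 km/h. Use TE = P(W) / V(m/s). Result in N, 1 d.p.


Convert: P = 4567 kW = 4567000 W
V = 30 / 3.6 = 8.3333 m/s
TE = 4567000 / 8.3333
TE = 548040.0 N

548040.0


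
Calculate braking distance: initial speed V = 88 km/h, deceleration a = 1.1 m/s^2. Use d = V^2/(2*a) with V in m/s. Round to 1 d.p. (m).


Convert speed: V = 88 / 3.6 = 24.4444 m/s
V^2 = 597.5309
d = 597.5309 / (2 * 1.1)
d = 597.5309 / 2.2
d = 271.6 m

271.6


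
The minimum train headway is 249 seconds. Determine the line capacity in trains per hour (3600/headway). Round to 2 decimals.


Capacity = 3600 / headway
Capacity = 3600 / 249
Capacity = 14.46 trains/hour

14.46


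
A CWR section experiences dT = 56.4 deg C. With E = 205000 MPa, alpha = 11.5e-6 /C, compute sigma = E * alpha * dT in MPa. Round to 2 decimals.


sigma = E * alpha * dT
sigma = 205000 * 11.5e-6 * 56.4
sigma = 2.3575 * 56.4
sigma = 132.96 MPa

132.96


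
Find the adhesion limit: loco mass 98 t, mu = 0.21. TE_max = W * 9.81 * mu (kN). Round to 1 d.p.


TE_max = W * g * mu
TE_max = 98 * 9.81 * 0.21
TE_max = 961.38 * 0.21
TE_max = 201.9 kN

201.9


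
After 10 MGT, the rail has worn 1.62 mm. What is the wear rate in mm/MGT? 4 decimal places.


Wear rate = total wear / cumulative tonnage
Rate = 1.62 / 10
Rate = 0.1620 mm/MGT

0.1620


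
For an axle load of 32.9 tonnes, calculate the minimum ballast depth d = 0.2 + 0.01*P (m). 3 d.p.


d = 0.2 + 0.01 * 32.9
d = 0.2 + 0.329
d = 0.529 m

0.529


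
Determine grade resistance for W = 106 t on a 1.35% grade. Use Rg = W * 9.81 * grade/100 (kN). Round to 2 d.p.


Rg = W * 9.81 * grade / 100
Rg = 106 * 9.81 * 1.35 / 100
Rg = 1039.86 * 0.0135
Rg = 14.04 kN

14.04


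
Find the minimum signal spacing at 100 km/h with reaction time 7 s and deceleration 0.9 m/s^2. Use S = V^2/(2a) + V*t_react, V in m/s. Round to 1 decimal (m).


V = 100 / 3.6 = 27.7778 m/s
Braking distance = 27.7778^2 / (2*0.9) = 428.6694 m
Sighting distance = 27.7778 * 7 = 194.4444 m
S = 428.6694 + 194.4444 = 623.1 m

623.1


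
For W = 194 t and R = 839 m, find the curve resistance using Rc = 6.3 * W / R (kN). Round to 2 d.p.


Rc = 6.3 * W / R
Rc = 6.3 * 194 / 839
Rc = 1222.2 / 839
Rc = 1.46 kN

1.46


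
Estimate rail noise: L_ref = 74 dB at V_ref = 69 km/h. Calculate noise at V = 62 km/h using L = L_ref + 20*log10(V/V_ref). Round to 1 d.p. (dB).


V/V_ref = 62 / 69 = 0.898551
log10(0.898551) = -0.046457
20 * -0.046457 = -0.9291
L = 74 + -0.9291 = 73.1 dB

73.1


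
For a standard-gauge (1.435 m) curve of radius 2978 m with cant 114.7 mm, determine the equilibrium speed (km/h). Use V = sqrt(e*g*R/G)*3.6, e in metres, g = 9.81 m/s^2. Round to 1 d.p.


Convert cant: e = 114.7 mm = 0.1147 m
V_ms = sqrt(0.1147 * 9.81 * 2978 / 1.435)
V_ms = sqrt(2335.098569) = 48.3229 m/s
V = 48.3229 * 3.6 = 174.0 km/h

174.0


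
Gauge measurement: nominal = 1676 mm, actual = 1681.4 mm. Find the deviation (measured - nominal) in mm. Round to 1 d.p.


Deviation = measured - nominal
Deviation = 1681.4 - 1676
Deviation = 5.4 mm

5.4


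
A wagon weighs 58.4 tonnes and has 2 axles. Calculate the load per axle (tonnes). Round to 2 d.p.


Load per axle = total weight / number of axles
Load = 58.4 / 2
Load = 29.20 tonnes

29.20


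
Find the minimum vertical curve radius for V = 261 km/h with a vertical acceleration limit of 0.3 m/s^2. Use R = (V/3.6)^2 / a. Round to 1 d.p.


Convert speed: V = 261 / 3.6 = 72.5 m/s
V^2 = 5256.25 m^2/s^2
R_v = 5256.25 / 0.3
R_v = 17520.8 m

17520.8


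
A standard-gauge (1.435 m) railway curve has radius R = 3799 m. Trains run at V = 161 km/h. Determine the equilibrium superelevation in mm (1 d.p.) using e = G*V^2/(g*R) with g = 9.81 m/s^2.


Convert speed: V = 161 / 3.6 = 44.7222 m/s
Apply formula: e = 1.435 * 44.7222^2 / (9.81 * 3799)
e = 1.435 * 2000.0772 / 37268.19
e = 0.077012 m = 77.0 mm

77.0


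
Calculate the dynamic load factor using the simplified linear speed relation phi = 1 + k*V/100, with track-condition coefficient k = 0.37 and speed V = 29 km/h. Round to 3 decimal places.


phi = 1 + k * V / 100
phi = 1 + 0.37 * 29 / 100
phi = 1 + 0.1073
phi = 1.107

1.107


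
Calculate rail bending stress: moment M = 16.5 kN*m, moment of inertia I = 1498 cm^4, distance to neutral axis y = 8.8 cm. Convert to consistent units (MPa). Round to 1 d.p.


Convert units:
M = 16.5 kN*m = 16500000 N*mm
y = 8.8 cm = 88 mm
I = 1498 cm^4 = 14980000 mm^4
sigma = 16500000 * 88 / 14980000
sigma = 96.9 MPa

96.9


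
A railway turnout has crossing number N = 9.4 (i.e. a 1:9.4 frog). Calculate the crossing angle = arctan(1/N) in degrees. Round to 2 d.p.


1/N = 1/9.4 = 0.106383
angle = arctan(0.106383) = 0.105984 rad
angle = 0.105984 * 180/pi = 6.07 degrees

6.07


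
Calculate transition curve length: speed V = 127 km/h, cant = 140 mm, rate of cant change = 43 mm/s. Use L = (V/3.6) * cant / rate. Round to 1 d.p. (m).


Convert speed: V = 127 / 3.6 = 35.2778 m/s
L = 35.2778 * 140 / 43
L = 4938.8889 / 43
L = 114.9 m

114.9


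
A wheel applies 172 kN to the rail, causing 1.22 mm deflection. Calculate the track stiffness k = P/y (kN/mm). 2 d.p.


Track stiffness k = P / y
k = 172 / 1.22
k = 140.98 kN/mm

140.98


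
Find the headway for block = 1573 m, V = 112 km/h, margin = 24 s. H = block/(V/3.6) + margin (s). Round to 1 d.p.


V = 112 / 3.6 = 31.1111 m/s
Block traversal time = 1573 / 31.1111 = 50.5607 s
Headway = 50.5607 + 24
Headway = 74.6 s

74.6


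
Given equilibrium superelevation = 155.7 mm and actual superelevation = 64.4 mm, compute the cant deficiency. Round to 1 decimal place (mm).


Cant deficiency = equilibrium cant - actual cant
CD = 155.7 - 64.4
CD = 91.3 mm

91.3


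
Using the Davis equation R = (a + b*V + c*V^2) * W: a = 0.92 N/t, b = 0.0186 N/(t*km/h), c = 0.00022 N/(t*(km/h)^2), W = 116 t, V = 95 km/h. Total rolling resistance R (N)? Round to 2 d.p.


b*V = 0.0186 * 95 = 1.767
c*V^2 = 0.00022 * 9025 = 1.9855
R_per_t = 0.92 + 1.767 + 1.9855 = 4.6725 N/t
R_total = 4.6725 * 116 = 542.01 N

542.01


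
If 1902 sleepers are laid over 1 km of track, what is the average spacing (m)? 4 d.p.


Spacing = 1000 m / number of sleepers
Spacing = 1000 / 1902
Spacing = 0.5258 m

0.5258


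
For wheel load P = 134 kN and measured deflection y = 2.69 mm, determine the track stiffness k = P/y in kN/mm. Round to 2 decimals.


Track stiffness k = P / y
k = 134 / 2.69
k = 49.81 kN/mm

49.81


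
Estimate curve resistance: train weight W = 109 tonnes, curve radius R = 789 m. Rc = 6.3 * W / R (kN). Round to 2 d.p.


Rc = 6.3 * W / R
Rc = 6.3 * 109 / 789
Rc = 686.7 / 789
Rc = 0.87 kN

0.87


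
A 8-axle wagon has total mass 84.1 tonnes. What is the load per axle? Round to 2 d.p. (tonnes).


Load per axle = total weight / number of axles
Load = 84.1 / 8
Load = 10.51 tonnes

10.51


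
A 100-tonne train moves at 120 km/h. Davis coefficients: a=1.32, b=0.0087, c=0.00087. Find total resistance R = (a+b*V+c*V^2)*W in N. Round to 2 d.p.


b*V = 0.0087 * 120 = 1.044
c*V^2 = 0.00087 * 14400 = 12.528
R_per_t = 1.32 + 1.044 + 12.528 = 14.892 N/t
R_total = 14.892 * 100 = 1489.20 N

1489.20


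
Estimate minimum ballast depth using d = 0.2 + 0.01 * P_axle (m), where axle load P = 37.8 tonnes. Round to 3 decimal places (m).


d = 0.2 + 0.01 * 37.8
d = 0.2 + 0.378
d = 0.578 m

0.578


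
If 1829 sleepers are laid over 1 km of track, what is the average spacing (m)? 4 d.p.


Spacing = 1000 m / number of sleepers
Spacing = 1000 / 1829
Spacing = 0.5467 m

0.5467


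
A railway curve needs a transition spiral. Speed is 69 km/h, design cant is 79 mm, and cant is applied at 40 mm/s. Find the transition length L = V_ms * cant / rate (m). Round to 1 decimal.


Convert speed: V = 69 / 3.6 = 19.1667 m/s
L = 19.1667 * 79 / 40
L = 1514.1667 / 40
L = 37.9 m

37.9


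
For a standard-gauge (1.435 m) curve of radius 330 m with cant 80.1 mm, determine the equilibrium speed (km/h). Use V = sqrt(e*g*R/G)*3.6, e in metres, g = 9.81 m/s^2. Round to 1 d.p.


Convert cant: e = 80.1 mm = 0.0801 m
V_ms = sqrt(0.0801 * 9.81 * 330 / 1.435)
V_ms = sqrt(180.702251) = 13.4426 m/s
V = 13.4426 * 3.6 = 48.4 km/h

48.4


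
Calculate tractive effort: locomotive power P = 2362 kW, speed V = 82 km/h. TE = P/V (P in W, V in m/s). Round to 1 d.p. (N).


Convert: P = 2362 kW = 2362000 W
V = 82 / 3.6 = 22.7778 m/s
TE = 2362000 / 22.7778
TE = 103697.6 N

103697.6


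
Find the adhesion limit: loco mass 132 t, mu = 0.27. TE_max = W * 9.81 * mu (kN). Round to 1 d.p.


TE_max = W * g * mu
TE_max = 132 * 9.81 * 0.27
TE_max = 1294.92 * 0.27
TE_max = 349.6 kN

349.6


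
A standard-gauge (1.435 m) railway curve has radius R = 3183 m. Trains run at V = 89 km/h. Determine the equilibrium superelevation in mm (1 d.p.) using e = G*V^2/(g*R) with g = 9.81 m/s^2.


Convert speed: V = 89 / 3.6 = 24.7222 m/s
Apply formula: e = 1.435 * 24.7222^2 / (9.81 * 3183)
e = 1.435 * 611.1883 / 31225.23
e = 0.028088 m = 28.1 mm

28.1


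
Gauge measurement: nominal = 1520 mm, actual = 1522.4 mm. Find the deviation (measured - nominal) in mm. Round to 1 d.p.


Deviation = measured - nominal
Deviation = 1522.4 - 1520
Deviation = 2.4 mm

2.4


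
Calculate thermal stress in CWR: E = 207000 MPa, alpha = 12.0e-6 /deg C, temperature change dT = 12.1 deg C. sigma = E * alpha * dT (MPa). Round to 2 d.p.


sigma = E * alpha * dT
sigma = 207000 * 12.0e-6 * 12.1
sigma = 2.484 * 12.1
sigma = 30.06 MPa

30.06


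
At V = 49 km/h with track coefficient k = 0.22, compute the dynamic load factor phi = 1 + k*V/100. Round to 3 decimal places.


phi = 1 + k * V / 100
phi = 1 + 0.22 * 49 / 100
phi = 1 + 0.1078
phi = 1.108

1.108


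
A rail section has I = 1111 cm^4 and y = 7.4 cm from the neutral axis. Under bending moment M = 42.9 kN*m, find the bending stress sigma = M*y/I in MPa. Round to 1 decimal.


Convert units:
M = 42.9 kN*m = 42900000 N*mm
y = 7.4 cm = 74 mm
I = 1111 cm^4 = 11110000 mm^4
sigma = 42900000 * 74 / 11110000
sigma = 285.7 MPa

285.7


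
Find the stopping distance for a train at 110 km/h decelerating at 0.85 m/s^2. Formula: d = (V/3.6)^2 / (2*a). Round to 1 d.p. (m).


Convert speed: V = 110 / 3.6 = 30.5556 m/s
V^2 = 933.642
d = 933.642 / (2 * 0.85)
d = 933.642 / 1.7
d = 549.2 m

549.2


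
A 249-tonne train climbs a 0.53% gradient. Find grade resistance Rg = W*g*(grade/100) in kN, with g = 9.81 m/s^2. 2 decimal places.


Rg = W * 9.81 * grade / 100
Rg = 249 * 9.81 * 0.53 / 100
Rg = 2442.69 * 0.0053
Rg = 12.95 kN

12.95


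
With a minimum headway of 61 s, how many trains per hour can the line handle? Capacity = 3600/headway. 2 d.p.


Capacity = 3600 / headway
Capacity = 3600 / 61
Capacity = 59.02 trains/hour

59.02


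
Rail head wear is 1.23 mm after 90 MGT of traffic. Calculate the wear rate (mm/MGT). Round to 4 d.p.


Wear rate = total wear / cumulative tonnage
Rate = 1.23 / 90
Rate = 0.0137 mm/MGT

0.0137


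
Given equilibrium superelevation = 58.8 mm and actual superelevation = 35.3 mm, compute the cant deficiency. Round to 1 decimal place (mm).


Cant deficiency = equilibrium cant - actual cant
CD = 58.8 - 35.3
CD = 23.5 mm

23.5


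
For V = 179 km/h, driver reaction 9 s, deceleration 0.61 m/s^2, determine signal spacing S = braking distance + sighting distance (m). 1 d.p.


V = 179 / 3.6 = 49.7222 m/s
Braking distance = 49.7222^2 / (2*0.61) = 2026.4749 m
Sighting distance = 49.7222 * 9 = 447.5 m
S = 2026.4749 + 447.5 = 2474.0 m

2474.0


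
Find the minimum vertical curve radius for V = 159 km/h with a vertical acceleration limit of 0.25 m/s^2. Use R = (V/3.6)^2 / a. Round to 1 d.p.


Convert speed: V = 159 / 3.6 = 44.1667 m/s
V^2 = 1950.6944 m^2/s^2
R_v = 1950.6944 / 0.25
R_v = 7802.8 m

7802.8


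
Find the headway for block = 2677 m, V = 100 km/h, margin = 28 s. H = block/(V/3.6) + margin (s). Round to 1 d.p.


V = 100 / 3.6 = 27.7778 m/s
Block traversal time = 2677 / 27.7778 = 96.372 s
Headway = 96.372 + 28
Headway = 124.4 s

124.4


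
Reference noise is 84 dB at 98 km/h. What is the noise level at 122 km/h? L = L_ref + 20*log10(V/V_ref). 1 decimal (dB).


V/V_ref = 122 / 98 = 1.244898
log10(1.244898) = 0.095134
20 * 0.095134 = 1.9027
L = 84 + 1.9027 = 85.9 dB

85.9


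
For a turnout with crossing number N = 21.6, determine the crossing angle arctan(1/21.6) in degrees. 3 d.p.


1/N = 1/21.6 = 0.046296
angle = arctan(0.046296) = 0.046263 rad
angle = 0.046263 * 180/pi = 2.651 degrees

2.651


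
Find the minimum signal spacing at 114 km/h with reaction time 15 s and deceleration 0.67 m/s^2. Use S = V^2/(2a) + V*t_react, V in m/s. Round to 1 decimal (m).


V = 114 / 3.6 = 31.6667 m/s
Braking distance = 31.6667^2 / (2*0.67) = 748.3416 m
Sighting distance = 31.6667 * 15 = 475.0 m
S = 748.3416 + 475.0 = 1223.3 m

1223.3


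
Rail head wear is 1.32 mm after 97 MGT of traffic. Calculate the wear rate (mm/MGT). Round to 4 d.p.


Wear rate = total wear / cumulative tonnage
Rate = 1.32 / 97
Rate = 0.0136 mm/MGT

0.0136


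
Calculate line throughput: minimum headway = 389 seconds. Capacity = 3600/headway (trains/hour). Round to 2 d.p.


Capacity = 3600 / headway
Capacity = 3600 / 389
Capacity = 9.25 trains/hour

9.25


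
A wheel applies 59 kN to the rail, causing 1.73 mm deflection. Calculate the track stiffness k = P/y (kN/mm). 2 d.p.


Track stiffness k = P / y
k = 59 / 1.73
k = 34.10 kN/mm

34.10


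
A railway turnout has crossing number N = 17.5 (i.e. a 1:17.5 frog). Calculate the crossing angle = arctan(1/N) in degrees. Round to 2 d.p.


1/N = 1/17.5 = 0.057143
angle = arctan(0.057143) = 0.057081 rad
angle = 0.057081 * 180/pi = 3.27 degrees

3.27


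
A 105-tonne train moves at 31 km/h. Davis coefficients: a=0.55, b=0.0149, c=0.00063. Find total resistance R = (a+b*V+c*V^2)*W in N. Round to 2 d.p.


b*V = 0.0149 * 31 = 0.4619
c*V^2 = 0.00063 * 961 = 0.60543
R_per_t = 0.55 + 0.4619 + 0.60543 = 1.61733 N/t
R_total = 1.61733 * 105 = 169.82 N

169.82


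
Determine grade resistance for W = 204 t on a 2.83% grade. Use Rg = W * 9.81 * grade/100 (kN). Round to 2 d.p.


Rg = W * 9.81 * grade / 100
Rg = 204 * 9.81 * 2.83 / 100
Rg = 2001.24 * 0.0283
Rg = 56.64 kN

56.64


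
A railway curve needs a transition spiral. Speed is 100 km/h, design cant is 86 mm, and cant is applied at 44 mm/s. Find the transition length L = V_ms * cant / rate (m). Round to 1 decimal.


Convert speed: V = 100 / 3.6 = 27.7778 m/s
L = 27.7778 * 86 / 44
L = 2388.8889 / 44
L = 54.3 m

54.3


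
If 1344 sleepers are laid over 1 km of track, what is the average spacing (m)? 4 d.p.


Spacing = 1000 m / number of sleepers
Spacing = 1000 / 1344
Spacing = 0.7440 m

0.7440


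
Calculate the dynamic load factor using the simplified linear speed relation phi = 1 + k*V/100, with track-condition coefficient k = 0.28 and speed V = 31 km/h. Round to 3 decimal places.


phi = 1 + k * V / 100
phi = 1 + 0.28 * 31 / 100
phi = 1 + 0.0868
phi = 1.087

1.087


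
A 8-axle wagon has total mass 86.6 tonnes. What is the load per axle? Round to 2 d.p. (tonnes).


Load per axle = total weight / number of axles
Load = 86.6 / 8
Load = 10.83 tonnes

10.83


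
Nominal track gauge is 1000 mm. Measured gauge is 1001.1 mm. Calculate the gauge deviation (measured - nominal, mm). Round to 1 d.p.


Deviation = measured - nominal
Deviation = 1001.1 - 1000
Deviation = 1.1 mm

1.1


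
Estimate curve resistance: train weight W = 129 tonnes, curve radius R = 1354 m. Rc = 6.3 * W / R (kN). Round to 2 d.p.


Rc = 6.3 * W / R
Rc = 6.3 * 129 / 1354
Rc = 812.7 / 1354
Rc = 0.60 kN

0.60


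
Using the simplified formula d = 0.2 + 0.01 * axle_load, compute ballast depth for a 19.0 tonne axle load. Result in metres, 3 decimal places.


d = 0.2 + 0.01 * 19.0
d = 0.2 + 0.19
d = 0.390 m

0.390


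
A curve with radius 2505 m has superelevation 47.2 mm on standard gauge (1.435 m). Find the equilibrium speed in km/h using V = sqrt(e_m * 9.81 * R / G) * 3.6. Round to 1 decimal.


Convert cant: e = 47.2 mm = 0.0472 m
V_ms = sqrt(0.0472 * 9.81 * 2505 / 1.435)
V_ms = sqrt(808.28931) = 28.4304 m/s
V = 28.4304 * 3.6 = 102.3 km/h

102.3


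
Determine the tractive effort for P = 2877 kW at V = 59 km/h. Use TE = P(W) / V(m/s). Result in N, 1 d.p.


Convert: P = 2877 kW = 2877000 W
V = 59 / 3.6 = 16.3889 m/s
TE = 2877000 / 16.3889
TE = 175545.8 N

175545.8


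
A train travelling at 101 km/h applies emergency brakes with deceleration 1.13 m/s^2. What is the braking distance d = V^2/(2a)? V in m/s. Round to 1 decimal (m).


Convert speed: V = 101 / 3.6 = 28.0556 m/s
V^2 = 787.1142
d = 787.1142 / (2 * 1.13)
d = 787.1142 / 2.26
d = 348.3 m

348.3


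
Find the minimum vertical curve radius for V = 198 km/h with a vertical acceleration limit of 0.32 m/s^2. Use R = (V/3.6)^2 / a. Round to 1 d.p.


Convert speed: V = 198 / 3.6 = 55.0 m/s
V^2 = 3025.0 m^2/s^2
R_v = 3025.0 / 0.32
R_v = 9453.1 m

9453.1


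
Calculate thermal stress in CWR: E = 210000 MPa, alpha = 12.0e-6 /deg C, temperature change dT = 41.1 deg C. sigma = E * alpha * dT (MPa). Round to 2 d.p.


sigma = E * alpha * dT
sigma = 210000 * 12.0e-6 * 41.1
sigma = 2.52 * 41.1
sigma = 103.57 MPa

103.57


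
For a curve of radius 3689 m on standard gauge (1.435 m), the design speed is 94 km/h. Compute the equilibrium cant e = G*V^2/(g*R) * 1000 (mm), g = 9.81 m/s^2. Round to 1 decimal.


Convert speed: V = 94 / 3.6 = 26.1111 m/s
Apply formula: e = 1.435 * 26.1111^2 / (9.81 * 3689)
e = 1.435 * 681.7901 / 36189.09
e = 0.027035 m = 27.0 mm

27.0


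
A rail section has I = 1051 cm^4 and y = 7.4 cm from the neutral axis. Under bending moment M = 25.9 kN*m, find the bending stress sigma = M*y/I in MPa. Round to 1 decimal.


Convert units:
M = 25.9 kN*m = 25900000 N*mm
y = 7.4 cm = 74 mm
I = 1051 cm^4 = 10510000 mm^4
sigma = 25900000 * 74 / 10510000
sigma = 182.4 MPa

182.4


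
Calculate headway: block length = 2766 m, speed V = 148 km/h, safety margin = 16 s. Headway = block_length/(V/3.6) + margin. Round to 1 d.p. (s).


V = 148 / 3.6 = 41.1111 m/s
Block traversal time = 2766 / 41.1111 = 67.2811 s
Headway = 67.2811 + 16
Headway = 83.3 s

83.3


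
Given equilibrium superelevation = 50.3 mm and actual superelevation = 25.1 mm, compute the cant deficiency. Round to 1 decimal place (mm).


Cant deficiency = equilibrium cant - actual cant
CD = 50.3 - 25.1
CD = 25.2 mm

25.2


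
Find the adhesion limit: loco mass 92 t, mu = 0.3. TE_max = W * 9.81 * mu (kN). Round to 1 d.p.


TE_max = W * g * mu
TE_max = 92 * 9.81 * 0.3
TE_max = 902.52 * 0.3
TE_max = 270.8 kN

270.8


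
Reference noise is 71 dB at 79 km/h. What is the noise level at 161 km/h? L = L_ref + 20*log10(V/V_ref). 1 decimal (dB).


V/V_ref = 161 / 79 = 2.037975
log10(2.037975) = 0.309199
20 * 0.309199 = 6.184
L = 71 + 6.184 = 77.2 dB

77.2


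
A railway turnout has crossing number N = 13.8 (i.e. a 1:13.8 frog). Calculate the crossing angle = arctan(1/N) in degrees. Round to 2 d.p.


1/N = 1/13.8 = 0.072464
angle = arctan(0.072464) = 0.072337 rad
angle = 0.072337 * 180/pi = 4.14 degrees

4.14


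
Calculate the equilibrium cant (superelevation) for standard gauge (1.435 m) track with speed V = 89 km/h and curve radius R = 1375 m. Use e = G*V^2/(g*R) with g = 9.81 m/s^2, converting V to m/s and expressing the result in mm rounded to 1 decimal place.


Convert speed: V = 89 / 3.6 = 24.7222 m/s
Apply formula: e = 1.435 * 24.7222^2 / (9.81 * 1375)
e = 1.435 * 611.1883 / 13488.75
e = 0.065021 m = 65.0 mm

65.0


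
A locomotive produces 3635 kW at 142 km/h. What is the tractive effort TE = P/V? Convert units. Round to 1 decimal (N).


Convert: P = 3635 kW = 3635000 W
V = 142 / 3.6 = 39.4444 m/s
TE = 3635000 / 39.4444
TE = 92154.9 N

92154.9


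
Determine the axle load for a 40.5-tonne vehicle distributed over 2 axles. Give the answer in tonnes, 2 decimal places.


Load per axle = total weight / number of axles
Load = 40.5 / 2
Load = 20.25 tonnes

20.25


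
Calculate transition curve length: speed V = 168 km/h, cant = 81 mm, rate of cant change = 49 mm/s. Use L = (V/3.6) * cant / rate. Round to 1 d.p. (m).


Convert speed: V = 168 / 3.6 = 46.6667 m/s
L = 46.6667 * 81 / 49
L = 3780.0 / 49
L = 77.1 m

77.1


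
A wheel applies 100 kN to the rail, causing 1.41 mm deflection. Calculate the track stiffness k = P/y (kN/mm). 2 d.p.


Track stiffness k = P / y
k = 100 / 1.41
k = 70.92 kN/mm

70.92


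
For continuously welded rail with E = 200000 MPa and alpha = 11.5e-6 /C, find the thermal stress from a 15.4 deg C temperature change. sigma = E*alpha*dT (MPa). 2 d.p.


sigma = E * alpha * dT
sigma = 200000 * 11.5e-6 * 15.4
sigma = 2.3 * 15.4
sigma = 35.42 MPa

35.42


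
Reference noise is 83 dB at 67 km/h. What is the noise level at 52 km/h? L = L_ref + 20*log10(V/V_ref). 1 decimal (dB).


V/V_ref = 52 / 67 = 0.776119
log10(0.776119) = -0.110071
20 * -0.110071 = -2.2014
L = 83 + -2.2014 = 80.8 dB

80.8


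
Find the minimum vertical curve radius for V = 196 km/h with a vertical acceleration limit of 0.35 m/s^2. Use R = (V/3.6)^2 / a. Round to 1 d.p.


Convert speed: V = 196 / 3.6 = 54.4444 m/s
V^2 = 2964.1975 m^2/s^2
R_v = 2964.1975 / 0.35
R_v = 8469.1 m

8469.1


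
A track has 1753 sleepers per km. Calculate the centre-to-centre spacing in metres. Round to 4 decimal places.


Spacing = 1000 m / number of sleepers
Spacing = 1000 / 1753
Spacing = 0.5705 m

0.5705


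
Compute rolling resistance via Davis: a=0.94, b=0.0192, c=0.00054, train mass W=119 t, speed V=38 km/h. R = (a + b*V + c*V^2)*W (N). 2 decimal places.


b*V = 0.0192 * 38 = 0.7296
c*V^2 = 0.00054 * 1444 = 0.77976
R_per_t = 0.94 + 0.7296 + 0.77976 = 2.44936 N/t
R_total = 2.44936 * 119 = 291.47 N

291.47


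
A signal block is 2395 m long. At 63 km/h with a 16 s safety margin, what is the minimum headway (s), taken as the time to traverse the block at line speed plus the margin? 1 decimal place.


V = 63 / 3.6 = 17.5 m/s
Block traversal time = 2395 / 17.5 = 136.8571 s
Headway = 136.8571 + 16
Headway = 152.9 s

152.9


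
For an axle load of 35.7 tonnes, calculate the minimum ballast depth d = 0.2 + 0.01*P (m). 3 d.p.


d = 0.2 + 0.01 * 35.7
d = 0.2 + 0.357
d = 0.557 m

0.557


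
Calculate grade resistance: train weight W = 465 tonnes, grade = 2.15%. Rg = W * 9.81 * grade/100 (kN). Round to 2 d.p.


Rg = W * 9.81 * grade / 100
Rg = 465 * 9.81 * 2.15 / 100
Rg = 4561.65 * 0.0215
Rg = 98.08 kN

98.08


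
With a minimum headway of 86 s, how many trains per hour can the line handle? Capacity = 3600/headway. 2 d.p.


Capacity = 3600 / headway
Capacity = 3600 / 86
Capacity = 41.86 trains/hour

41.86


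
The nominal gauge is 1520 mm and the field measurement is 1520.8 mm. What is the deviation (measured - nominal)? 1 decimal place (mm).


Deviation = measured - nominal
Deviation = 1520.8 - 1520
Deviation = 0.8 mm

0.8


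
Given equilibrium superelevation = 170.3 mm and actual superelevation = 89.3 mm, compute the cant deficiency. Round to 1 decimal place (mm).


Cant deficiency = equilibrium cant - actual cant
CD = 170.3 - 89.3
CD = 81.0 mm

81.0
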